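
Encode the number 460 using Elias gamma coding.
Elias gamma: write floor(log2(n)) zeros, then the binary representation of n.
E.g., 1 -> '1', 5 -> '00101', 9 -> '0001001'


num_bits = floor(log2(460)) + 1 = 9
leading_zeros = num_bits - 1 = 8
binary(460) = 111001100

Elias gamma(460) = '00000000' + '111001100' = 00000000111001100 (17 bits)


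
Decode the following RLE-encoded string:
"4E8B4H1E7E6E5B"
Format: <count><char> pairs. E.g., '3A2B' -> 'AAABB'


Expanding each <count><char> pair:
  4E -> 'EEEE'
  8B -> 'BBBBBBBB'
  4H -> 'HHHH'
  1E -> 'E'
  7E -> 'EEEEEEE'
  6E -> 'EEEEEE'
  5B -> 'BBBBB'

Decoded = EEEEBBBBBBBBHHHHEEEEEEEEEEEEEEBBBBB


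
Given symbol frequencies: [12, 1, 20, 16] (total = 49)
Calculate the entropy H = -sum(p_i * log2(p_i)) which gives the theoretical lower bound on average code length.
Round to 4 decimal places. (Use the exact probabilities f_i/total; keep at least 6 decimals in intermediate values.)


Per-symbol terms -p_i * log2(p_i) with p_i = f_i/49:
  p = 12/49 = 0.244898: log2(p) = -2.029747, -p*log2(p) = 0.497081
  p = 1/49 = 0.020408: log2(p) = -5.614710, -p*log2(p) = 0.114586
  p = 20/49 = 0.408163: log2(p) = -1.292782, -p*log2(p) = 0.527666
  p = 16/49 = 0.326531: log2(p) = -1.614710, -p*log2(p) = 0.527252
H = 0.497081 + 0.114586 + 0.527666 + 0.527252 = 1.666585

H = 1.6666 bits/symbol


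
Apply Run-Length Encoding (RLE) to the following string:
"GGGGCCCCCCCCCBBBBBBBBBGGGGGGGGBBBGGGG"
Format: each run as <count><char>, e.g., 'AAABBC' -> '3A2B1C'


Scanning runs left to right:
  i=0: run of 'G' x 4 -> '4G'
  i=4: run of 'C' x 9 -> '9C'
  i=13: run of 'B' x 9 -> '9B'
  i=22: run of 'G' x 8 -> '8G'
  i=30: run of 'B' x 3 -> '3B'
  i=33: run of 'G' x 4 -> '4G'

RLE = 4G9C9B8G3B4G


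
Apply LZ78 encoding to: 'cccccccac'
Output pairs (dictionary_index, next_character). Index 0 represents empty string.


LZ78 encoding steps:
Dictionary: {0: ''}
Step 1: w='' (idx 0), next='c' -> output (0, 'c'), add 'c' as idx 1
Step 2: w='c' (idx 1), next='c' -> output (1, 'c'), add 'cc' as idx 2
Step 3: w='cc' (idx 2), next='c' -> output (2, 'c'), add 'ccc' as idx 3
Step 4: w='c' (idx 1), next='a' -> output (1, 'a'), add 'ca' as idx 4
Step 5: w='c' (idx 1), end of input -> output (1, '')


Encoded: [(0, 'c'), (1, 'c'), (2, 'c'), (1, 'a'), (1, '')]


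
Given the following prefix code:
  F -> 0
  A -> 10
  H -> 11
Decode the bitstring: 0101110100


Decoding step by step:
Bits 0 -> F
Bits 10 -> A
Bits 11 -> H
Bits 10 -> A
Bits 10 -> A
Bits 0 -> F


Decoded message: FAHAAF


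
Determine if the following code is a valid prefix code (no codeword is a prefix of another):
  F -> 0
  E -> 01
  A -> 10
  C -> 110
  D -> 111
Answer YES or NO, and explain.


Checking each pair (does one codeword prefix another?):
  F='0' vs E='01': prefix -- VIOLATION

NO -- this is NOT a valid prefix code. F (0) is a prefix of E (01).


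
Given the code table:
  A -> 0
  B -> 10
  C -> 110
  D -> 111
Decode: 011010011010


Decoding:
0 -> A
110 -> C
10 -> B
0 -> A
110 -> C
10 -> B


Result: ACBACB


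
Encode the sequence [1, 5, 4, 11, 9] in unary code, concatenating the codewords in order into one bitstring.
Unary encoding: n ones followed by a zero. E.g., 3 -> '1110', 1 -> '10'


Encode each number as n ones followed by a terminating 0:
  1 -> 10 (2 bits)
  5 -> 111110 (6 bits)
  4 -> 11110 (5 bits)
  11 -> 111111111110 (12 bits)
  9 -> 1111111110 (10 bits)
Total length = 2 + 6 + 5 + 12 + 10 = 35 bits.

Unary([1, 5, 4, 11, 9]) = 10111110111101111111111101111111110 (35 bits)


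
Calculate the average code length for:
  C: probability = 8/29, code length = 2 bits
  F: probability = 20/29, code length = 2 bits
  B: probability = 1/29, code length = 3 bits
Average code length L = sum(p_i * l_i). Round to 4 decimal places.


Weighted contributions p_i * l_i:
  C: (8/29) * 2 = 16/29
  F: (20/29) * 2 = 40/29
  B: (1/29) * 3 = 3/29
Sum = (16 + 40 + 3)/29 = 59/29

L = 59/29 = 2.0345 bits/symbol


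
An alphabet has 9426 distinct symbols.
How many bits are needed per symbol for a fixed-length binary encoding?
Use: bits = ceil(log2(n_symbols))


log2(9426) = 13.2024
Bracket: 2^13 = 8192 < 9426 <= 2^14 = 16384
So ceil(log2(9426)) = 14

bits = ceil(log2(9426)) = ceil(13.2024) = 14 bits


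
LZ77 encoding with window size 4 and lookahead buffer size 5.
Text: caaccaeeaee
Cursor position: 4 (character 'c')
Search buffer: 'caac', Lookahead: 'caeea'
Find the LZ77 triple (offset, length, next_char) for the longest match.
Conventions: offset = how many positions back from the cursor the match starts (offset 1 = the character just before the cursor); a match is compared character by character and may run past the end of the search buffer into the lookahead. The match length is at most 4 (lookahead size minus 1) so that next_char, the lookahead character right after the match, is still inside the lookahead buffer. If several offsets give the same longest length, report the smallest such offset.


Try each offset into the search buffer:
  offset=1 (pos 3, char 'c'): match length 1
  offset=2 (pos 2, char 'a'): match length 0
  offset=3 (pos 1, char 'a'): match length 0
  offset=4 (pos 0, char 'c'): match length 2
Longest match has length 2 at offset 4.
next_char = character at position 4 + 2 = 6 -> 'e'

Best match: offset=4, length=2 (matching 'ca' starting at position 0)
LZ77 triple: (4, 2, 'e')


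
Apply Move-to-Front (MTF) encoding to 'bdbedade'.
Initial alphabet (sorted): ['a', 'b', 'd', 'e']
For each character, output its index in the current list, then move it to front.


MTF encoding:
'b': index 1 in ['a', 'b', 'd', 'e'] -> ['b', 'a', 'd', 'e']
'd': index 2 in ['b', 'a', 'd', 'e'] -> ['d', 'b', 'a', 'e']
'b': index 1 in ['d', 'b', 'a', 'e'] -> ['b', 'd', 'a', 'e']
'e': index 3 in ['b', 'd', 'a', 'e'] -> ['e', 'b', 'd', 'a']
'd': index 2 in ['e', 'b', 'd', 'a'] -> ['d', 'e', 'b', 'a']
'a': index 3 in ['d', 'e', 'b', 'a'] -> ['a', 'd', 'e', 'b']
'd': index 1 in ['a', 'd', 'e', 'b'] -> ['d', 'a', 'e', 'b']
'e': index 2 in ['d', 'a', 'e', 'b'] -> ['e', 'd', 'a', 'b']


Output: [1, 2, 1, 3, 2, 3, 1, 2]


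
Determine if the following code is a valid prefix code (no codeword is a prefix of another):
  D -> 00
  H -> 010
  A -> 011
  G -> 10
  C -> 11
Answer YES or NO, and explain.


Checking each pair (does one codeword prefix another?):
  D='00' vs H='010': no prefix
  D='00' vs A='011': no prefix
  D='00' vs G='10': no prefix
  D='00' vs C='11': no prefix
  H='010' vs D='00': no prefix
  H='010' vs A='011': no prefix
  H='010' vs G='10': no prefix
  H='010' vs C='11': no prefix
  A='011' vs D='00': no prefix
  A='011' vs H='010': no prefix
  A='011' vs G='10': no prefix
  A='011' vs C='11': no prefix
  G='10' vs D='00': no prefix
  G='10' vs H='010': no prefix
  G='10' vs A='011': no prefix
  G='10' vs C='11': no prefix
  C='11' vs D='00': no prefix
  C='11' vs H='010': no prefix
  C='11' vs A='011': no prefix
  C='11' vs G='10': no prefix
No violation found over all pairs.

YES -- this is a valid prefix code. No codeword is a prefix of any other codeword.


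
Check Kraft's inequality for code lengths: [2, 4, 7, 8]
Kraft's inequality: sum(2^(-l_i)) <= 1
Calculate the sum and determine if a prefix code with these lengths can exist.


Sum = 2^(-2) + 2^(-4) + 2^(-7) + 2^(-8)
    = 0.25 + 0.0625 + 0.0078125 + 0.00390625
    = 83/256 = 0.32421875
Since 0.32421875 <= 1, Kraft's inequality IS satisfied.
A prefix code with these lengths CAN exist.

Kraft sum = 0.32421875. Satisfied.


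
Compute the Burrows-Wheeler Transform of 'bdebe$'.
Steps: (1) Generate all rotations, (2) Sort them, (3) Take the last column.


Rotations (sorted):
  0: $bdebe -> last char: e
  1: bdebe$ -> last char: $
  2: be$bde -> last char: e
  3: debe$b -> last char: b
  4: e$bdeb -> last char: b
  5: ebe$bd -> last char: d


BWT = e$ebbd


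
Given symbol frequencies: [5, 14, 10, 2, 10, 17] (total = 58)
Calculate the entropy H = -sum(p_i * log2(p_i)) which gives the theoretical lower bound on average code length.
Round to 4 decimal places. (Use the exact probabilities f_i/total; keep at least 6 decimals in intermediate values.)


Per-symbol terms -p_i * log2(p_i) with p_i = f_i/58:
  p = 5/58 = 0.086207: log2(p) = -3.536053, -p*log2(p) = 0.304832
  p = 14/58 = 0.241379: log2(p) = -2.050626, -p*log2(p) = 0.494979
  p = 10/58 = 0.172414: log2(p) = -2.536053, -p*log2(p) = 0.437251
  p = 2/58 = 0.034483: log2(p) = -4.857981, -p*log2(p) = 0.167517
  p = 10/58 = 0.172414: log2(p) = -2.536053, -p*log2(p) = 0.437251
  p = 17/58 = 0.293103: log2(p) = -1.770518, -p*log2(p) = 0.518945
H = 0.304832 + 0.494979 + 0.437251 + 0.167517 + 0.437251 + 0.518945 = 2.360775

H = 2.3608 bits/symbol


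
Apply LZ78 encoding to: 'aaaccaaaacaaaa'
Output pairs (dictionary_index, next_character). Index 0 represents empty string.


LZ78 encoding steps:
Dictionary: {0: ''}
Step 1: w='' (idx 0), next='a' -> output (0, 'a'), add 'a' as idx 1
Step 2: w='a' (idx 1), next='a' -> output (1, 'a'), add 'aa' as idx 2
Step 3: w='' (idx 0), next='c' -> output (0, 'c'), add 'c' as idx 3
Step 4: w='c' (idx 3), next='a' -> output (3, 'a'), add 'ca' as idx 4
Step 5: w='aa' (idx 2), next='a' -> output (2, 'a'), add 'aaa' as idx 5
Step 6: w='ca' (idx 4), next='a' -> output (4, 'a'), add 'caa' as idx 6
Step 7: w='aa' (idx 2), end of input -> output (2, '')


Encoded: [(0, 'a'), (1, 'a'), (0, 'c'), (3, 'a'), (2, 'a'), (4, 'a'), (2, '')]


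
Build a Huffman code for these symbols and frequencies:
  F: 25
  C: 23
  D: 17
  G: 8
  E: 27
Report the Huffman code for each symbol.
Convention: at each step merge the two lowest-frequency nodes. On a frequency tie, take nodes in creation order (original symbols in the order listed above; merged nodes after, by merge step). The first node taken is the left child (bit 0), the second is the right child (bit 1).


Huffman tree construction:
Step 1: Merge G(8) + D(17) = 25
Step 2: Merge C(23) + F(25) = 48
Step 3: Merge (G+D)(25) + E(27) = 52
Step 4: Merge (C+F)(48) + ((G+D)+E)(52) = 100
Read each symbol's code off the tree from the root (left child = 0, right child = 1).

Codes:
  F: 01 (length 2)
  C: 00 (length 2)
  D: 101 (length 3)
  G: 100 (length 3)
  E: 11 (length 2)
Average code length: 225/100 = 2.2500 bits/symbol


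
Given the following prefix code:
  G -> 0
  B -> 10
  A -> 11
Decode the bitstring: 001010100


Decoding step by step:
Bits 0 -> G
Bits 0 -> G
Bits 10 -> B
Bits 10 -> B
Bits 10 -> B
Bits 0 -> G


Decoded message: GGBBBG


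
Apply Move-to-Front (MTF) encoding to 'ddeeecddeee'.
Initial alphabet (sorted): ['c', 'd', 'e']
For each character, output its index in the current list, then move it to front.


MTF encoding:
'd': index 1 in ['c', 'd', 'e'] -> ['d', 'c', 'e']
'd': index 0 in ['d', 'c', 'e'] -> ['d', 'c', 'e']
'e': index 2 in ['d', 'c', 'e'] -> ['e', 'd', 'c']
'e': index 0 in ['e', 'd', 'c'] -> ['e', 'd', 'c']
'e': index 0 in ['e', 'd', 'c'] -> ['e', 'd', 'c']
'c': index 2 in ['e', 'd', 'c'] -> ['c', 'e', 'd']
'd': index 2 in ['c', 'e', 'd'] -> ['d', 'c', 'e']
'd': index 0 in ['d', 'c', 'e'] -> ['d', 'c', 'e']
'e': index 2 in ['d', 'c', 'e'] -> ['e', 'd', 'c']
'e': index 0 in ['e', 'd', 'c'] -> ['e', 'd', 'c']
'e': index 0 in ['e', 'd', 'c'] -> ['e', 'd', 'c']


Output: [1, 0, 2, 0, 0, 2, 2, 0, 2, 0, 0]


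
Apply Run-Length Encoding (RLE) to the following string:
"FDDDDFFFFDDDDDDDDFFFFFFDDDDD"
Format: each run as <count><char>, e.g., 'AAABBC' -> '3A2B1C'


Scanning runs left to right:
  i=0: run of 'F' x 1 -> '1F'
  i=1: run of 'D' x 4 -> '4D'
  i=5: run of 'F' x 4 -> '4F'
  i=9: run of 'D' x 8 -> '8D'
  i=17: run of 'F' x 6 -> '6F'
  i=23: run of 'D' x 5 -> '5D'

RLE = 1F4D4F8D6F5D


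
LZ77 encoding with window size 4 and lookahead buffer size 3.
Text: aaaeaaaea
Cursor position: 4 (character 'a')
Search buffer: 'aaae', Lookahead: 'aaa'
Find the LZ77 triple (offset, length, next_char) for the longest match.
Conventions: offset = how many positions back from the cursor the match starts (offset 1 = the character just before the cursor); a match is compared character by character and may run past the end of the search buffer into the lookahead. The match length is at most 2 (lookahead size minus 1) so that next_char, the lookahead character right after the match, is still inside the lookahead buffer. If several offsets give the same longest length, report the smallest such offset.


Try each offset into the search buffer:
  offset=1 (pos 3, char 'e'): match length 0
  offset=2 (pos 2, char 'a'): match length 1
  offset=3 (pos 1, char 'a'): match length 2
  offset=4 (pos 0, char 'a'): match length 2
Longest match has length 2, found at offsets 3, 4; take the smallest, offset 3.
next_char = character at position 4 + 2 = 6 -> 'a'

Best match: offset=3, length=2 (matching 'aa' starting at position 1)
LZ77 triple: (3, 2, 'a')


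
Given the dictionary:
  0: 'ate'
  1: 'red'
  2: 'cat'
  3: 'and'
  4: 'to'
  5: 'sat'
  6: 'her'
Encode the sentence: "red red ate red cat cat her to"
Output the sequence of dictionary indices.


Look up each word in the dictionary:
  'red' -> 1
  'red' -> 1
  'ate' -> 0
  'red' -> 1
  'cat' -> 2
  'cat' -> 2
  'her' -> 6
  'to' -> 4

Encoded: [1, 1, 0, 1, 2, 2, 6, 4]


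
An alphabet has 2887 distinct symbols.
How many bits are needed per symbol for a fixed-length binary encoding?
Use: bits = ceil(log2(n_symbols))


log2(2887) = 11.4954
Bracket: 2^11 = 2048 < 2887 <= 2^12 = 4096
So ceil(log2(2887)) = 12

bits = ceil(log2(2887)) = ceil(11.4954) = 12 bits


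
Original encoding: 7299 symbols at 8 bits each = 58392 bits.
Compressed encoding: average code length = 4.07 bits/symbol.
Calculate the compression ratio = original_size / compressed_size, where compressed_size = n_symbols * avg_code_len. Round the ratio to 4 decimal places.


original_size = n_symbols * orig_bits = 7299 * 8 = 58392 bits
compressed_size = n_symbols * avg_code_len = 7299 * 4.07 = 29706.93 bits
ratio = original_size / compressed_size = 58392 / 29706.93 = 1.9656

Compression ratio = 1.9656


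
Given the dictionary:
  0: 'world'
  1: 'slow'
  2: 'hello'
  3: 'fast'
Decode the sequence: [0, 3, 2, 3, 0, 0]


Look up each index in the dictionary:
  0 -> 'world'
  3 -> 'fast'
  2 -> 'hello'
  3 -> 'fast'
  0 -> 'world'
  0 -> 'world'

Decoded: "world fast hello fast world world"


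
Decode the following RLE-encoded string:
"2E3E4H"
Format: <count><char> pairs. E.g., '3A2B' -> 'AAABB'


Expanding each <count><char> pair:
  2E -> 'EE'
  3E -> 'EEE'
  4H -> 'HHHH'

Decoded = EEEEEHHHH


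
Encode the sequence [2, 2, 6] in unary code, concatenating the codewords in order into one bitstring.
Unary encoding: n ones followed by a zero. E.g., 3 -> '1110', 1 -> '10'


Encode each number as n ones followed by a terminating 0:
  2 -> 110 (3 bits)
  2 -> 110 (3 bits)
  6 -> 1111110 (7 bits)
Total length = 3 + 3 + 7 = 13 bits.

Unary([2, 2, 6]) = 1101101111110 (13 bits)


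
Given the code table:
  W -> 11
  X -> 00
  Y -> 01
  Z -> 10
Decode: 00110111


Decoding:
00 -> X
11 -> W
01 -> Y
11 -> W


Result: XWYW


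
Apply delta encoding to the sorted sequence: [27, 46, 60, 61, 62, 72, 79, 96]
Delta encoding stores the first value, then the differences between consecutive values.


First value: 27
Deltas:
  46 - 27 = 19
  60 - 46 = 14
  61 - 60 = 1
  62 - 61 = 1
  72 - 62 = 10
  79 - 72 = 7
  96 - 79 = 17


Delta encoded: [27, 19, 14, 1, 1, 10, 7, 17]


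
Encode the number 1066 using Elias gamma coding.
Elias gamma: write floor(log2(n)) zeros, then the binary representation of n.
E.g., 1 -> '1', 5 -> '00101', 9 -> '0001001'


num_bits = floor(log2(1066)) + 1 = 11
leading_zeros = num_bits - 1 = 10
binary(1066) = 10000101010

Elias gamma(1066) = '0000000000' + '10000101010' = 000000000010000101010 (21 bits)


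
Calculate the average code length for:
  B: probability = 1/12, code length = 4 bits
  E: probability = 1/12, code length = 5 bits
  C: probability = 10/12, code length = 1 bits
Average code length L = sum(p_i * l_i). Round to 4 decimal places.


Weighted contributions p_i * l_i:
  B: (1/12) * 4 = 4/12
  E: (1/12) * 5 = 5/12
  C: (10/12) * 1 = 10/12
Sum = (4 + 5 + 10)/12 = 19/12

L = 19/12 = 1.5833 bits/symbol


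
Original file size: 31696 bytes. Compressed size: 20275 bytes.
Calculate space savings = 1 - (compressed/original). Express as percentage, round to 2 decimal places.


ratio = compressed/original = 20275/31696 = 0.639671
savings = 1 - ratio = 1 - 0.639671 = 0.360329
as a percentage: 0.360329 * 100 = 36.03%

Space savings = 1 - 20275/31696 = 36.03%


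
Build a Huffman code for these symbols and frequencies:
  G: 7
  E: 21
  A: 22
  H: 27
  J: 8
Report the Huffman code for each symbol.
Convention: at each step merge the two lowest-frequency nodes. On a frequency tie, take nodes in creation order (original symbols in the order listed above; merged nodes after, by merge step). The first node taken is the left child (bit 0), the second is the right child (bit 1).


Huffman tree construction:
Step 1: Merge G(7) + J(8) = 15
Step 2: Merge (G+J)(15) + E(21) = 36
Step 3: Merge A(22) + H(27) = 49
Step 4: Merge ((G+J)+E)(36) + (A+H)(49) = 85
Read each symbol's code off the tree from the root (left child = 0, right child = 1).

Codes:
  G: 000 (length 3)
  E: 01 (length 2)
  A: 10 (length 2)
  H: 11 (length 2)
  J: 001 (length 3)
Average code length: 185/85 = 2.1765 bits/symbol


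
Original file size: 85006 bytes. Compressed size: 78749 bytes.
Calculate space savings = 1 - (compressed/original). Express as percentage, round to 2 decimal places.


ratio = compressed/original = 78749/85006 = 0.926393
savings = 1 - ratio = 1 - 0.926393 = 0.073607
as a percentage: 0.073607 * 100 = 7.36%

Space savings = 1 - 78749/85006 = 7.36%


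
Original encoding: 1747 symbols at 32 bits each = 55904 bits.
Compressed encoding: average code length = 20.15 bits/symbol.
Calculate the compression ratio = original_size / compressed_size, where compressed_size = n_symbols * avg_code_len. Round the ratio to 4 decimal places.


original_size = n_symbols * orig_bits = 1747 * 32 = 55904 bits
compressed_size = n_symbols * avg_code_len = 1747 * 20.15 = 35202.05 bits
ratio = original_size / compressed_size = 55904 / 35202.05 = 1.5881

Compression ratio = 1.5881


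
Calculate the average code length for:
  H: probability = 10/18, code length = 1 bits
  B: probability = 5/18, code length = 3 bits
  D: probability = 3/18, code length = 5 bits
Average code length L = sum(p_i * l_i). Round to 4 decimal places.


Weighted contributions p_i * l_i:
  H: (10/18) * 1 = 10/18
  B: (5/18) * 3 = 15/18
  D: (3/18) * 5 = 15/18
Sum = (10 + 15 + 15)/18 = 40/18

L = 40/18 = 2.2222 bits/symbol


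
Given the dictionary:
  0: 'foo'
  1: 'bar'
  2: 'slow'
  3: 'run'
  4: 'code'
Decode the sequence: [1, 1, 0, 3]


Look up each index in the dictionary:
  1 -> 'bar'
  1 -> 'bar'
  0 -> 'foo'
  3 -> 'run'

Decoded: "bar bar foo run"


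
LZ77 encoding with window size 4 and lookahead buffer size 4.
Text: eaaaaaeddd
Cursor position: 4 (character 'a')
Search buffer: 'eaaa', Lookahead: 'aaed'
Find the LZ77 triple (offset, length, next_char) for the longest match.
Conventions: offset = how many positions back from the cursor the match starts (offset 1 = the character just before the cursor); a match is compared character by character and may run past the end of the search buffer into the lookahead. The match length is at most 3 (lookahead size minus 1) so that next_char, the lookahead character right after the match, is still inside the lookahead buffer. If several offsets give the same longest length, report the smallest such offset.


Try each offset into the search buffer:
  offset=1 (pos 3, char 'a'): match length 2
  offset=2 (pos 2, char 'a'): match length 2
  offset=3 (pos 1, char 'a'): match length 2
  offset=4 (pos 0, char 'e'): match length 0
Longest match has length 2, found at offsets 1, 2, 3; take the smallest, offset 1.
next_char = character at position 4 + 2 = 6 -> 'e'

Best match: offset=1, length=2 (matching 'aa' starting at position 3)
LZ77 triple: (1, 2, 'e')


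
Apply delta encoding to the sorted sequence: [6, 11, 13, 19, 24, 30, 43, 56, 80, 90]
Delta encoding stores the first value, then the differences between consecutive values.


First value: 6
Deltas:
  11 - 6 = 5
  13 - 11 = 2
  19 - 13 = 6
  24 - 19 = 5
  30 - 24 = 6
  43 - 30 = 13
  56 - 43 = 13
  80 - 56 = 24
  90 - 80 = 10


Delta encoded: [6, 5, 2, 6, 5, 6, 13, 13, 24, 10]


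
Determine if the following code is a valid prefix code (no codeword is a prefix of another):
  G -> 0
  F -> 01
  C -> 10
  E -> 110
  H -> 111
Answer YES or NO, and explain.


Checking each pair (does one codeword prefix another?):
  G='0' vs F='01': prefix -- VIOLATION

NO -- this is NOT a valid prefix code. G (0) is a prefix of F (01).


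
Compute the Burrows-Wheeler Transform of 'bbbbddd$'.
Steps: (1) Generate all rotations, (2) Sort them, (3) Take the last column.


Rotations (sorted):
  0: $bbbbddd -> last char: d
  1: bbbbddd$ -> last char: $
  2: bbbddd$b -> last char: b
  3: bbddd$bb -> last char: b
  4: bddd$bbb -> last char: b
  5: d$bbbbdd -> last char: d
  6: dd$bbbbd -> last char: d
  7: ddd$bbbb -> last char: b


BWT = d$bbbddb


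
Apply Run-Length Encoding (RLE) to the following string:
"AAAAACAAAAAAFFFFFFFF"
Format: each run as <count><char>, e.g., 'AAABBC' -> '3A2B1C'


Scanning runs left to right:
  i=0: run of 'A' x 5 -> '5A'
  i=5: run of 'C' x 1 -> '1C'
  i=6: run of 'A' x 6 -> '6A'
  i=12: run of 'F' x 8 -> '8F'

RLE = 5A1C6A8F


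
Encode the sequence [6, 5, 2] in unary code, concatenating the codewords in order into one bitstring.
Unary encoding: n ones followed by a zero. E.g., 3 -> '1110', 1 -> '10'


Encode each number as n ones followed by a terminating 0:
  6 -> 1111110 (7 bits)
  5 -> 111110 (6 bits)
  2 -> 110 (3 bits)
Total length = 7 + 6 + 3 = 16 bits.

Unary([6, 5, 2]) = 1111110111110110 (16 bits)


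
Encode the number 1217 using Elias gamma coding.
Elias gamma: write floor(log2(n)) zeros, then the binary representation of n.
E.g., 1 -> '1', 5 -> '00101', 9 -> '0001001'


num_bits = floor(log2(1217)) + 1 = 11
leading_zeros = num_bits - 1 = 10
binary(1217) = 10011000001

Elias gamma(1217) = '0000000000' + '10011000001' = 000000000010011000001 (21 bits)


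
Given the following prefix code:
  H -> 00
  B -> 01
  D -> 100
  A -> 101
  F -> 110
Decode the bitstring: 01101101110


Decoding step by step:
Bits 01 -> B
Bits 101 -> A
Bits 101 -> A
Bits 110 -> F


Decoded message: BAAF


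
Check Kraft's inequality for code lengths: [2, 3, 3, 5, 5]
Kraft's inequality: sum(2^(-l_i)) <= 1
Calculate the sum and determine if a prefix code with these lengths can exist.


Sum = 2^(-2) + 2^(-3) + 2^(-3) + 2^(-5) + 2^(-5)
    = 0.25 + 0.125 + 0.125 + 0.03125 + 0.03125
    = 18/32 = 0.5625
Since 0.5625 <= 1, Kraft's inequality IS satisfied.
A prefix code with these lengths CAN exist.

Kraft sum = 0.5625. Satisfied.


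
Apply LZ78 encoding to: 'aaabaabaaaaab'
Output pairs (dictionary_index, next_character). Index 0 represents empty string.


LZ78 encoding steps:
Dictionary: {0: ''}
Step 1: w='' (idx 0), next='a' -> output (0, 'a'), add 'a' as idx 1
Step 2: w='a' (idx 1), next='a' -> output (1, 'a'), add 'aa' as idx 2
Step 3: w='' (idx 0), next='b' -> output (0, 'b'), add 'b' as idx 3
Step 4: w='aa' (idx 2), next='b' -> output (2, 'b'), add 'aab' as idx 4
Step 5: w='aa' (idx 2), next='a' -> output (2, 'a'), add 'aaa' as idx 5
Step 6: w='aab' (idx 4), end of input -> output (4, '')


Encoded: [(0, 'a'), (1, 'a'), (0, 'b'), (2, 'b'), (2, 'a'), (4, '')]


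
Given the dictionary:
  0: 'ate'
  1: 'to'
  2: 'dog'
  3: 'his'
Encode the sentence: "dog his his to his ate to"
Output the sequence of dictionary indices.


Look up each word in the dictionary:
  'dog' -> 2
  'his' -> 3
  'his' -> 3
  'to' -> 1
  'his' -> 3
  'ate' -> 0
  'to' -> 1

Encoded: [2, 3, 3, 1, 3, 0, 1]


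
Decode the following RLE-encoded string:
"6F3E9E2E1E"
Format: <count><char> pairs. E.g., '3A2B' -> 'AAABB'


Expanding each <count><char> pair:
  6F -> 'FFFFFF'
  3E -> 'EEE'
  9E -> 'EEEEEEEEE'
  2E -> 'EE'
  1E -> 'E'

Decoded = FFFFFFEEEEEEEEEEEEEEE


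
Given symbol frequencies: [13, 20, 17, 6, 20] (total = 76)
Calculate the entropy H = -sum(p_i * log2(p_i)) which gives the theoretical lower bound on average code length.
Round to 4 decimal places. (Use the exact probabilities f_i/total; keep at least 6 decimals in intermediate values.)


Per-symbol terms -p_i * log2(p_i) with p_i = f_i/76:
  p = 13/76 = 0.171053: log2(p) = -2.547488, -p*log2(p) = 0.435754
  p = 20/76 = 0.263158: log2(p) = -1.925999, -p*log2(p) = 0.506842
  p = 17/76 = 0.223684: log2(p) = -2.160465, -p*log2(p) = 0.483262
  p = 6/76 = 0.078947: log2(p) = -3.662965, -p*log2(p) = 0.289181
  p = 20/76 = 0.263158: log2(p) = -1.925999, -p*log2(p) = 0.506842
H = 0.435754 + 0.506842 + 0.483262 + 0.289181 + 0.506842 = 2.221881

H = 2.2219 bits/symbol


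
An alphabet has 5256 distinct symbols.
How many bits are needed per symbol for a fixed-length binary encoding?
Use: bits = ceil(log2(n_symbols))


log2(5256) = 12.3597
Bracket: 2^12 = 4096 < 5256 <= 2^13 = 8192
So ceil(log2(5256)) = 13

bits = ceil(log2(5256)) = ceil(12.3597) = 13 bits


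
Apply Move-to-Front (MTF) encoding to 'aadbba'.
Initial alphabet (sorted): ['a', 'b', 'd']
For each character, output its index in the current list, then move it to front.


MTF encoding:
'a': index 0 in ['a', 'b', 'd'] -> ['a', 'b', 'd']
'a': index 0 in ['a', 'b', 'd'] -> ['a', 'b', 'd']
'd': index 2 in ['a', 'b', 'd'] -> ['d', 'a', 'b']
'b': index 2 in ['d', 'a', 'b'] -> ['b', 'd', 'a']
'b': index 0 in ['b', 'd', 'a'] -> ['b', 'd', 'a']
'a': index 2 in ['b', 'd', 'a'] -> ['a', 'b', 'd']


Output: [0, 0, 2, 2, 0, 2]


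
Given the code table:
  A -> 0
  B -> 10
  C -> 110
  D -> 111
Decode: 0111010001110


Decoding:
0 -> A
111 -> D
0 -> A
10 -> B
0 -> A
0 -> A
111 -> D
0 -> A


Result: ADABAADA


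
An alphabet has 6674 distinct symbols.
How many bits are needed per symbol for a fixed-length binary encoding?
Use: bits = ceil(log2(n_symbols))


log2(6674) = 12.7043
Bracket: 2^12 = 4096 < 6674 <= 2^13 = 8192
So ceil(log2(6674)) = 13

bits = ceil(log2(6674)) = ceil(12.7043) = 13 bits


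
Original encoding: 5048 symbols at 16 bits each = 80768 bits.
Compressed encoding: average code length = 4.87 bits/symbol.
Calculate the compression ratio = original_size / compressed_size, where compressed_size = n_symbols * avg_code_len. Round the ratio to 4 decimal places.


original_size = n_symbols * orig_bits = 5048 * 16 = 80768 bits
compressed_size = n_symbols * avg_code_len = 5048 * 4.87 = 24583.76 bits
ratio = original_size / compressed_size = 80768 / 24583.76 = 3.2854

Compression ratio = 3.2854


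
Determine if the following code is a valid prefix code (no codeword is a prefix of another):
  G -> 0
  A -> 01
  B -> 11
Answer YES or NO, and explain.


Checking each pair (does one codeword prefix another?):
  G='0' vs A='01': prefix -- VIOLATION

NO -- this is NOT a valid prefix code. G (0) is a prefix of A (01).


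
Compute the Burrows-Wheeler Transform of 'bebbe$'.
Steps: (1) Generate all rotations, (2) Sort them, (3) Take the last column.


Rotations (sorted):
  0: $bebbe -> last char: e
  1: bbe$be -> last char: e
  2: be$beb -> last char: b
  3: bebbe$ -> last char: $
  4: e$bebb -> last char: b
  5: ebbe$b -> last char: b


BWT = eeb$bb


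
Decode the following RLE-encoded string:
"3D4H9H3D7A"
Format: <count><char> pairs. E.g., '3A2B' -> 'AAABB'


Expanding each <count><char> pair:
  3D -> 'DDD'
  4H -> 'HHHH'
  9H -> 'HHHHHHHHH'
  3D -> 'DDD'
  7A -> 'AAAAAAA'

Decoded = DDDHHHHHHHHHHHHHDDDAAAAAAA


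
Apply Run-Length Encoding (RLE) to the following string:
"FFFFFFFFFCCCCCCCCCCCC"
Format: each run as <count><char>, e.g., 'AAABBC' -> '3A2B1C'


Scanning runs left to right:
  i=0: run of 'F' x 9 -> '9F'
  i=9: run of 'C' x 12 -> '12C'

RLE = 9F12C


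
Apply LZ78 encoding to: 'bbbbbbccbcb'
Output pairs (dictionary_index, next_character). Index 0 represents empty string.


LZ78 encoding steps:
Dictionary: {0: ''}
Step 1: w='' (idx 0), next='b' -> output (0, 'b'), add 'b' as idx 1
Step 2: w='b' (idx 1), next='b' -> output (1, 'b'), add 'bb' as idx 2
Step 3: w='bb' (idx 2), next='b' -> output (2, 'b'), add 'bbb' as idx 3
Step 4: w='' (idx 0), next='c' -> output (0, 'c'), add 'c' as idx 4
Step 5: w='c' (idx 4), next='b' -> output (4, 'b'), add 'cb' as idx 5
Step 6: w='cb' (idx 5), end of input -> output (5, '')


Encoded: [(0, 'b'), (1, 'b'), (2, 'b'), (0, 'c'), (4, 'b'), (5, '')]


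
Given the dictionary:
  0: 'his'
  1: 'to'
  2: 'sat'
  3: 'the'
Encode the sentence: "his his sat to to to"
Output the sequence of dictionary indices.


Look up each word in the dictionary:
  'his' -> 0
  'his' -> 0
  'sat' -> 2
  'to' -> 1
  'to' -> 1
  'to' -> 1

Encoded: [0, 0, 2, 1, 1, 1]


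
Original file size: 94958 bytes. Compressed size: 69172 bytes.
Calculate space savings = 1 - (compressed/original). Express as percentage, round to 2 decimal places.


ratio = compressed/original = 69172/94958 = 0.728448
savings = 1 - ratio = 1 - 0.728448 = 0.271552
as a percentage: 0.271552 * 100 = 27.16%

Space savings = 1 - 69172/94958 = 27.16%


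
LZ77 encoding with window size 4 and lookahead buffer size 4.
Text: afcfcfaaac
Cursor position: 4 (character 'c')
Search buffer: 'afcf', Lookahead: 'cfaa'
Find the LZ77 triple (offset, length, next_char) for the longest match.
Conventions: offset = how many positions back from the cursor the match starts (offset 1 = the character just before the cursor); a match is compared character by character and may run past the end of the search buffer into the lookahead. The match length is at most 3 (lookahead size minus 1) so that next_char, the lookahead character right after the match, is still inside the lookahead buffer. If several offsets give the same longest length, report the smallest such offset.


Try each offset into the search buffer:
  offset=1 (pos 3, char 'f'): match length 0
  offset=2 (pos 2, char 'c'): match length 2
  offset=3 (pos 1, char 'f'): match length 0
  offset=4 (pos 0, char 'a'): match length 0
Longest match has length 2 at offset 2.
next_char = character at position 4 + 2 = 6 -> 'a'

Best match: offset=2, length=2 (matching 'cf' starting at position 2)
LZ77 triple: (2, 2, 'a')


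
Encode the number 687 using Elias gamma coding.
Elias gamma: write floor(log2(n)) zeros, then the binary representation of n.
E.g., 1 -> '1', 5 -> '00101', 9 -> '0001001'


num_bits = floor(log2(687)) + 1 = 10
leading_zeros = num_bits - 1 = 9
binary(687) = 1010101111

Elias gamma(687) = '000000000' + '1010101111' = 0000000001010101111 (19 bits)


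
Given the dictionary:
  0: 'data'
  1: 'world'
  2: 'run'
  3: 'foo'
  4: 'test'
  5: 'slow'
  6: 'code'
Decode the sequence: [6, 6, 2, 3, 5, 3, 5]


Look up each index in the dictionary:
  6 -> 'code'
  6 -> 'code'
  2 -> 'run'
  3 -> 'foo'
  5 -> 'slow'
  3 -> 'foo'
  5 -> 'slow'

Decoded: "code code run foo slow foo slow"


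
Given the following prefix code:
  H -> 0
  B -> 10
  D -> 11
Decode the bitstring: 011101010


Decoding step by step:
Bits 0 -> H
Bits 11 -> D
Bits 10 -> B
Bits 10 -> B
Bits 10 -> B


Decoded message: HDBBB


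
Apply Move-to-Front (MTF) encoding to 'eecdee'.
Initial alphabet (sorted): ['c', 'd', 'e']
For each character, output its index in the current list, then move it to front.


MTF encoding:
'e': index 2 in ['c', 'd', 'e'] -> ['e', 'c', 'd']
'e': index 0 in ['e', 'c', 'd'] -> ['e', 'c', 'd']
'c': index 1 in ['e', 'c', 'd'] -> ['c', 'e', 'd']
'd': index 2 in ['c', 'e', 'd'] -> ['d', 'c', 'e']
'e': index 2 in ['d', 'c', 'e'] -> ['e', 'd', 'c']
'e': index 0 in ['e', 'd', 'c'] -> ['e', 'd', 'c']


Output: [2, 0, 1, 2, 2, 0]


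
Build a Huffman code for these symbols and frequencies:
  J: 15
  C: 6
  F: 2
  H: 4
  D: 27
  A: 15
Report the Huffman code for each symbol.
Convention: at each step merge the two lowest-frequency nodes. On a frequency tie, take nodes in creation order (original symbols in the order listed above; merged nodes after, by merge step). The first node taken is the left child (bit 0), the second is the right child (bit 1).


Huffman tree construction:
Step 1: Merge F(2) + H(4) = 6
Step 2: Merge C(6) + (F+H)(6) = 12
Step 3: Merge (C+(F+H))(12) + J(15) = 27
Step 4: Merge A(15) + D(27) = 42
Step 5: Merge ((C+(F+H))+J)(27) + (A+D)(42) = 69
Read each symbol's code off the tree from the root (left child = 0, right child = 1).

Codes:
  J: 01 (length 2)
  C: 000 (length 3)
  F: 0010 (length 4)
  H: 0011 (length 4)
  D: 11 (length 2)
  A: 10 (length 2)
Average code length: 156/69 = 2.2609 bits/symbol


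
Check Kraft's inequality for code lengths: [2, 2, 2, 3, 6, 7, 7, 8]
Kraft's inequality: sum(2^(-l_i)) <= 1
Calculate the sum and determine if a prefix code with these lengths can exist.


Sum = 2^(-2) + 2^(-2) + 2^(-2) + 2^(-3) + 2^(-6) + 2^(-7) + 2^(-7) + 2^(-8)
    = 0.25 + 0.25 + 0.25 + 0.125 + 0.015625 + 0.0078125 + 0.0078125 + 0.00390625
    = 233/256 = 0.91015625
Since 0.91015625 <= 1, Kraft's inequality IS satisfied.
A prefix code with these lengths CAN exist.

Kraft sum = 0.91015625. Satisfied.


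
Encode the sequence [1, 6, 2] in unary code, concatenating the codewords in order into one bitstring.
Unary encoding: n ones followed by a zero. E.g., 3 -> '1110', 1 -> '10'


Encode each number as n ones followed by a terminating 0:
  1 -> 10 (2 bits)
  6 -> 1111110 (7 bits)
  2 -> 110 (3 bits)
Total length = 2 + 7 + 3 = 12 bits.

Unary([1, 6, 2]) = 101111110110 (12 bits)


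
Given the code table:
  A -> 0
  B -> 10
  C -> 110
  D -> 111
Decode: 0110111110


Decoding:
0 -> A
110 -> C
111 -> D
110 -> C


Result: ACDC


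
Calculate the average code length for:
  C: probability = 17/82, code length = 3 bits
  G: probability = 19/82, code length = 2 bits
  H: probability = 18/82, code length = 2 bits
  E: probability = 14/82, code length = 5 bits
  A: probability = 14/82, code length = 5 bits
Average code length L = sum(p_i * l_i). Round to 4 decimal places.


Weighted contributions p_i * l_i:
  C: (17/82) * 3 = 51/82
  G: (19/82) * 2 = 38/82
  H: (18/82) * 2 = 36/82
  E: (14/82) * 5 = 70/82
  A: (14/82) * 5 = 70/82
Sum = (51 + 38 + 36 + 70 + 70)/82 = 265/82

L = 265/82 = 3.2317 bits/symbol


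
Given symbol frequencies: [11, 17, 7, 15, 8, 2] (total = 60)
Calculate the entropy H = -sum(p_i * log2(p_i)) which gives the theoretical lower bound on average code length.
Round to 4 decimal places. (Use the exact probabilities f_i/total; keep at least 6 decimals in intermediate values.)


Per-symbol terms -p_i * log2(p_i) with p_i = f_i/60:
  p = 11/60 = 0.183333: log2(p) = -2.447459, -p*log2(p) = 0.448701
  p = 17/60 = 0.283333: log2(p) = -1.819428, -p*log2(p) = 0.515505
  p = 7/60 = 0.116667: log2(p) = -3.099536, -p*log2(p) = 0.361612
  p = 15/60 = 0.250000: log2(p) = -2.000000, -p*log2(p) = 0.500000
  p = 8/60 = 0.133333: log2(p) = -2.906891, -p*log2(p) = 0.387585
  p = 2/60 = 0.033333: log2(p) = -4.906891, -p*log2(p) = 0.163563
H = 0.448701 + 0.515505 + 0.361612 + 0.500000 + 0.387585 + 0.163563 = 2.376966

H = 2.377 bits/symbol


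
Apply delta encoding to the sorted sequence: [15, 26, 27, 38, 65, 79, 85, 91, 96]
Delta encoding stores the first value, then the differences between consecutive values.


First value: 15
Deltas:
  26 - 15 = 11
  27 - 26 = 1
  38 - 27 = 11
  65 - 38 = 27
  79 - 65 = 14
  85 - 79 = 6
  91 - 85 = 6
  96 - 91 = 5


Delta encoded: [15, 11, 1, 11, 27, 14, 6, 6, 5]


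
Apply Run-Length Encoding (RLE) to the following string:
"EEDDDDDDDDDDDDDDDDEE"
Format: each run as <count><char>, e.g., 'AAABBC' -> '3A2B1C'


Scanning runs left to right:
  i=0: run of 'E' x 2 -> '2E'
  i=2: run of 'D' x 16 -> '16D'
  i=18: run of 'E' x 2 -> '2E'

RLE = 2E16D2E


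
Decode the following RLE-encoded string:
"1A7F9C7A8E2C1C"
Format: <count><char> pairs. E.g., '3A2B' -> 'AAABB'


Expanding each <count><char> pair:
  1A -> 'A'
  7F -> 'FFFFFFF'
  9C -> 'CCCCCCCCC'
  7A -> 'AAAAAAA'
  8E -> 'EEEEEEEE'
  2C -> 'CC'
  1C -> 'C'

Decoded = AFFFFFFFCCCCCCCCCAAAAAAAEEEEEEEECCC


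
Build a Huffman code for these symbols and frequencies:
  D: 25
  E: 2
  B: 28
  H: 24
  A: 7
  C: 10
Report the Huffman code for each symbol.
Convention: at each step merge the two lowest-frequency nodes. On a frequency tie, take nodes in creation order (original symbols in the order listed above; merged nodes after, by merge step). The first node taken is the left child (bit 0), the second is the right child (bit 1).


Huffman tree construction:
Step 1: Merge E(2) + A(7) = 9
Step 2: Merge (E+A)(9) + C(10) = 19
Step 3: Merge ((E+A)+C)(19) + H(24) = 43
Step 4: Merge D(25) + B(28) = 53
Step 5: Merge (((E+A)+C)+H)(43) + (D+B)(53) = 96
Read each symbol's code off the tree from the root (left child = 0, right child = 1).

Codes:
  D: 10 (length 2)
  E: 0000 (length 4)
  B: 11 (length 2)
  H: 01 (length 2)
  A: 0001 (length 4)
  C: 001 (length 3)
Average code length: 220/96 = 2.2917 bits/symbol


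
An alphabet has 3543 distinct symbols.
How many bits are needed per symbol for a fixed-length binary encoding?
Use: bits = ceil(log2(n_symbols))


log2(3543) = 11.7908
Bracket: 2^11 = 2048 < 3543 <= 2^12 = 4096
So ceil(log2(3543)) = 12

bits = ceil(log2(3543)) = ceil(11.7908) = 12 bits


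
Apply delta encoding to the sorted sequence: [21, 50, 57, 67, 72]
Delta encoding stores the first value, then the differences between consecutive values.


First value: 21
Deltas:
  50 - 21 = 29
  57 - 50 = 7
  67 - 57 = 10
  72 - 67 = 5


Delta encoded: [21, 29, 7, 10, 5]


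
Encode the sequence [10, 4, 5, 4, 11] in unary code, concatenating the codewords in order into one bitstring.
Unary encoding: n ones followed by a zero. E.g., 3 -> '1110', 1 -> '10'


Encode each number as n ones followed by a terminating 0:
  10 -> 11111111110 (11 bits)
  4 -> 11110 (5 bits)
  5 -> 111110 (6 bits)
  4 -> 11110 (5 bits)
  11 -> 111111111110 (12 bits)
Total length = 11 + 5 + 6 + 5 + 12 = 39 bits.

Unary([10, 4, 5, 4, 11]) = 111111111101111011111011110111111111110 (39 bits)


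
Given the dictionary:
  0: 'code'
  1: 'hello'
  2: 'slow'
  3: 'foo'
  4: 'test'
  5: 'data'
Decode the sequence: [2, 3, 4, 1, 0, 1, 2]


Look up each index in the dictionary:
  2 -> 'slow'
  3 -> 'foo'
  4 -> 'test'
  1 -> 'hello'
  0 -> 'code'
  1 -> 'hello'
  2 -> 'slow'

Decoded: "slow foo test hello code hello slow"


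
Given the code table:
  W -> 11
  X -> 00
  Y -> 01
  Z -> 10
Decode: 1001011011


Decoding:
10 -> Z
01 -> Y
01 -> Y
10 -> Z
11 -> W


Result: ZYYZW


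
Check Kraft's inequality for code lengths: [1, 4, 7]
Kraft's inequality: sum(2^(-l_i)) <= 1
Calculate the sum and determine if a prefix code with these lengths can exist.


Sum = 2^(-1) + 2^(-4) + 2^(-7)
    = 0.5 + 0.0625 + 0.0078125
    = 73/128 = 0.5703125
Since 0.5703125 <= 1, Kraft's inequality IS satisfied.
A prefix code with these lengths CAN exist.

Kraft sum = 0.5703125. Satisfied.


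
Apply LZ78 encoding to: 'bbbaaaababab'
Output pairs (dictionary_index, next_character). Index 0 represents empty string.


LZ78 encoding steps:
Dictionary: {0: ''}
Step 1: w='' (idx 0), next='b' -> output (0, 'b'), add 'b' as idx 1
Step 2: w='b' (idx 1), next='b' -> output (1, 'b'), add 'bb' as idx 2
Step 3: w='' (idx 0), next='a' -> output (0, 'a'), add 'a' as idx 3
Step 4: w='a' (idx 3), next='a' -> output (3, 'a'), add 'aa' as idx 4
Step 5: w='a' (idx 3), next='b' -> output (3, 'b'), add 'ab' as idx 5
Step 6: w='ab' (idx 5), next='a' -> output (5, 'a'), add 'aba' as idx 6
Step 7: w='b' (idx 1), end of input -> output (1, '')


Encoded: [(0, 'b'), (1, 'b'), (0, 'a'), (3, 'a'), (3, 'b'), (5, 'a'), (1, '')]


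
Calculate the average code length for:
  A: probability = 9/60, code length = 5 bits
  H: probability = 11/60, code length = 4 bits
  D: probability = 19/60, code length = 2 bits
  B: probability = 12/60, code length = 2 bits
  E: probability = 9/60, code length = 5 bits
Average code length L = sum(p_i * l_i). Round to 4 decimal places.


Weighted contributions p_i * l_i:
  A: (9/60) * 5 = 45/60
  H: (11/60) * 4 = 44/60
  D: (19/60) * 2 = 38/60
  B: (12/60) * 2 = 24/60
  E: (9/60) * 5 = 45/60
Sum = (45 + 44 + 38 + 24 + 45)/60 = 196/60

L = 196/60 = 3.2667 bits/symbol
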